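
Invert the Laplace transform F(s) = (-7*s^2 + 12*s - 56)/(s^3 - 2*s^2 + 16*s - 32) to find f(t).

f(t) = -3*exp(2*t) + sin(4*t) - 4*cos(4*t)

Factor the denominator: s^3 - 2*s^2 + 16*s - 32 = (s - 2)*(s^2 + 16).
Partial fraction decomposition gives [-3/(s - 2)] + [-4*s/(s^2 + 16)] + [4/(s^2 + 16)].
Invert each term: -3/(s - 2) ↔ -3e^(2t); -4·s/(s^2 + 16) ↔ -4cos(4t); 1·4/(s^2 + 16) ↔ sin(4t).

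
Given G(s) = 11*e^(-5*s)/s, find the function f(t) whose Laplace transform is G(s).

The factor e^(-5s) signals a time shift by c = 5 (second shifting theorem).
L{11} = 11/s, so L^-1{11/s} = 11.
Hence the inverse is u(t - 5) times that function evaluated at t - 5.

f(t) = Heaviside(t - 5)*(11)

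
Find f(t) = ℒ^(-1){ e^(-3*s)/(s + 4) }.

The factor e^(-3s) signals a time shift by c = 3 (second shifting theorem).
L{e^(-4t)} = 1/(s + 4), so L^-1{1/(s + 4)} = e^(-4*t).
Hence the inverse is u(t - 3) times that function evaluated at t - 3.

f(t) = Heaviside(t - 3)*(exp(-4*t + 12))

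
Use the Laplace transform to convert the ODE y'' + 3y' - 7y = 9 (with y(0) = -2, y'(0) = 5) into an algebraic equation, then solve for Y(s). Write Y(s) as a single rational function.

Take the Laplace transform of both sides.
With L{y''} = s^2 Y - s·y(0) - y'(0) and L{y'} = sY - y(0), with y(0) = -2, y'(0) = 5: the LHS transforms to (s^2 + 3*s - 7)Y - (-2*s - 1).
The right side is L{9} = 9/s.
So (s^2 + 3*s - 7)Y = 9/s + (-2*s - 1).
Isolate Y and clear denominators.

Y(s) = (-2*s^2 - s + 9)/(s^3 + 3*s^2 - 7*s)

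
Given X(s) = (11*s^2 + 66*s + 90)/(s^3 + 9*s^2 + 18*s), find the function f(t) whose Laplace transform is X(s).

Factor the denominator: s^3 + 9*s^2 + 18*s = s*(s + 3)*(s + 6).
Partial fraction decomposition gives [1/(s + 3)] + [5/s] + [5/(s + 6)].
Invert each term: 1/(s + 3) ↔ e^(-3t); 5/(s - 0) ↔ 5e^(0t); 5/(s + 6) ↔ 5e^(-6t).

f(t) = 5 + exp(-3*t) + 5*exp(-6*t)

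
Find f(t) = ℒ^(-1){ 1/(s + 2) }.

Since L{e^(-2t)} = 1/(s + 2), the inverse is exp(-2*t).

f(t) = exp(-2*t)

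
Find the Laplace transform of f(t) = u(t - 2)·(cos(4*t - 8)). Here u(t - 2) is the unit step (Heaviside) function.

By the second shifting theorem, L{u(t - c)·g(t - c)} = e^(-cs)·G(s) with c = 2 and G(s) = L{g(t)}.
L{cos(4t)} = s/(s^2 + 16).

s*exp(-2*s)/(s^2 + 16)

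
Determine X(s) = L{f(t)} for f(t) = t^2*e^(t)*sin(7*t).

X(s) = 14*(3*s^2 - 6*s - 46)/(s^2 - 2*s + 50)^3

L{sin(7t)} = 7/(s^2 + 49).
Multiplying by e^(t) shifts s → s - 1, so L{e^(t)*sin(7*t)} = 7/((s - 1)^2 + 49).
Then apply L{t^2·g(t)} = (-1)^2 d^2/ds^2[G(s)] with G(s) = 7/((s - 1)^2 + 49):
differentiating 2 times and applying the sign gives 14*(3*s^2 - 6*s - 46)/(s^2 - 2*s + 50)^3.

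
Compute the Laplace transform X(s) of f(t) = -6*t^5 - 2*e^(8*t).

By linearity of the Laplace transform, transform each term separately.
(-2)·[L{e^(8t)} = 1/(s - 8)]; (-6)·[L{t^5} = 5!/s^6 = 120/s^6].

X(s) = -2/(s - 8) - 720/s^6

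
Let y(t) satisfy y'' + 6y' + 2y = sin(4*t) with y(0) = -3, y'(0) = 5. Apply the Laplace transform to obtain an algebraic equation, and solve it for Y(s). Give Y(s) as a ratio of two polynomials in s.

Laplace-transform each side.
With L{y''} = s^2 Y - s·y(0) - y'(0) and L{y'} = sY - y(0), with y(0) = -3, y'(0) = 5: the LHS transforms to (s^2 + 6*s + 2)Y - (-3*s - 13).
The right side is L{sin(4*t)} = 4/(s^2 + 16).
So (s^2 + 6*s + 2)Y = 4/(s^2 + 16) + (-3*s - 13).
Divide through and combine into a single rational function.

Y(s) = (-3*s^3 - 13*s^2 - 48*s - 204)/(s^4 + 6*s^3 + 18*s^2 + 96*s + 32)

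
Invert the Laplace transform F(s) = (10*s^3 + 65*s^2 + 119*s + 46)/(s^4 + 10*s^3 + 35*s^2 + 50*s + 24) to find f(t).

Factor the denominator: s^4 + 10*s^3 + 35*s^2 + 50*s + 24 = (s + 1)*(s + 2)*(s + 3)*(s + 4).
Partial fraction decomposition gives [2/(s + 3)] + [5/(s + 4)] + [6/(s + 2)] + [-3/(s + 1)].
Invert each term: 2/(s + 3) ↔ 2e^(-3t); 5/(s + 4) ↔ 5e^(-4t); 6/(s + 2) ↔ 6e^(-2t); -3/(s + 1) ↔ -3e^(-t).

f(t) = -3*exp(-t) + 6*exp(-2*t) + 2*exp(-3*t) + 5*exp(-4*t)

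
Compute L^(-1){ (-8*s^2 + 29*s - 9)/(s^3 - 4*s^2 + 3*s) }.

Factor the denominator: s^3 - 4*s^2 + 3*s = s*(s - 3)*(s - 1).
Partial fraction decomposition gives [-6/(s - 1)] + [1/(s - 3)] + [-3/s].
Invert each term: -6/(s - 1) ↔ -6e^(t); 1/(s - 3) ↔ e^(3t); -3/(s - 0) ↔ -3e^(0t).

exp(3*t) - 6*exp(t) - 3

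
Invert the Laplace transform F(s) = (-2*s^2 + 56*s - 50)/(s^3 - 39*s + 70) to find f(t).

Factor the denominator: s^3 - 39*s + 70 = (s - 5)*(s - 2)*(s + 7).
Partial fraction decomposition gives [5/(s - 5)] + [-2/(s - 2)] + [-5/(s + 7)].
Invert each term: 5/(s - 5) ↔ 5e^(5t); -2/(s - 2) ↔ -2e^(2t); -5/(s + 7) ↔ -5e^(-7t).

f(t) = 5*exp(5*t) - 2*exp(2*t) - 5*exp(-7*t)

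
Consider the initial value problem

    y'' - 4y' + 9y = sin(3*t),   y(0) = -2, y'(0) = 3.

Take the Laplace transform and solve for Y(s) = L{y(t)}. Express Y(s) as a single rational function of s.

Apply the Laplace transform to the equation.
Using L{y''} = s^2 Y - s·y(0) - y'(0) and L{y'} = sY - y(0), with y(0) = -2, y'(0) = 3, the left side becomes (s^2 - 4*s + 9)Y - (-2*s + 11).
The right side is L{sin(3*t)} = 3/(s^2 + 9).
So (s^2 - 4*s + 9)Y = 3/(s^2 + 9) + (-2*s + 11).
Isolate Y and clear denominators.

Y(s) = (-2*s^3 + 11*s^2 - 18*s + 102)/(s^4 - 4*s^3 + 18*s^2 - 36*s + 81)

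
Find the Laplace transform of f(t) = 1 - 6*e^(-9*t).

By linearity of the Laplace transform, transform each term separately.
(-6)·[L{e^(-9t)} = 1/(s + 9)]; L{1} = 1/s.

-6/(s + 9) + 1/s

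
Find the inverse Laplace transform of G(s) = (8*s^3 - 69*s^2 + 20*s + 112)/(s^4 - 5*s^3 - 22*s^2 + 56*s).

-exp(7*t) + exp(2*t) + 2 + 6*exp(-4*t)

Factor the denominator: s^4 - 5*s^3 - 22*s^2 + 56*s = s*(s - 7)*(s - 2)*(s + 4).
Partial fraction decomposition gives [1/(s - 2)] + [6/(s + 4)] + [-1/(s - 7)] + [2/s].
Invert each term: 1/(s - 2) ↔ e^(2t); 6/(s + 4) ↔ 6e^(-4t); -1/(s - 7) ↔ -e^(7t); 2/(s - 0) ↔ 2e^(0t).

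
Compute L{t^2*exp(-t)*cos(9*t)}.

L{cos(9t)} = s/(s^2 + 81).
Multiplying by e^(-t) shifts s → s + 1, so L{exp(-t)*cos(9*t)} = (s + 1)/((s + 1)^2 + 81).
Then apply L{t^2·g(t)} = (-1)^2 d^2/ds^2[H(s)] with H(s) = (s + 1)/((s + 1)^2 + 81):
differentiating 2 times and applying the sign gives 2*(s + 1)*(s^2 + 2*s - 242)/(s^2 + 2*s + 82)^3.

2*(s + 1)*(s^2 + 2*s - 242)/(s^2 + 2*s + 82)^3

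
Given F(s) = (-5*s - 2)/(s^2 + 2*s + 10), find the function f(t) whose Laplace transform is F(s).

Complete the square in the denominator: s^2 + 2*s + 10 = (s + 1)^2 + 3^2.
Split the numerator to match: -5*s - 2 = -5·(s + 1) + 1·3.
Invert each term: -5·(s + 1)/((s + 1)^2 + 9) ↔ -5e^(-t)cos(3t); 1·3/((s + 1)^2 + 9) ↔ e^(-t)sin(3t).

f(t) = exp(-t)*sin(3*t) - 5*exp(-t)*cos(3*t)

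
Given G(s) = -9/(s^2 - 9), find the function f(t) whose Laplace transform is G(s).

f(t) = -3*sinh(3*t)

Since L{sinh(3t)} = 3/(s^2 - 9), the inverse is sinh(3*t), scaled by -3.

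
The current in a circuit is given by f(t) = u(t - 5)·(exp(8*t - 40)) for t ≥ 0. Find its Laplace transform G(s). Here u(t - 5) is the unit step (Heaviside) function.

G(s) = exp(-5*s)/(s - 8)

By the second shifting theorem, L{u(t - c)·g(t - c)} = e^(-cs)·H(s) with c = 5 and H(s) = L{g(t)}.
L{e^(8t)} = 1/(s - 8).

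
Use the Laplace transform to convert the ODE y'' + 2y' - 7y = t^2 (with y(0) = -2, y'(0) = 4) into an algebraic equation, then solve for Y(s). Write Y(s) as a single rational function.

Transform both sides with L{·}.
The derivative rules (L{y''} = s^2 Y - s·y(0) - y'(0) and L{y'} = sY - y(0), with y(0) = -2, y'(0) = 4) turn the left side into (s^2 + 2*s - 7)Y - (-2*s).
The right side is L{t^2} = 2/s^3.
So (s^2 + 2*s - 7)Y = 2/s^3 + (-2*s).
Isolate Y and clear denominators.

Y(s) = (-2*s^4 + 2)/(s^5 + 2*s^4 - 7*s^3)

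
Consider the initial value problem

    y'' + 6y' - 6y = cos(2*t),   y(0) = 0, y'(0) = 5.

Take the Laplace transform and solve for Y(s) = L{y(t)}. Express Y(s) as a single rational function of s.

Y(s) = (5*s^2 + s + 20)/(s^4 + 6*s^3 - 2*s^2 + 24*s - 24)

Apply the Laplace transform to the equation.
With L{y''} = s^2 Y - s·y(0) - y'(0) and L{y'} = sY - y(0), with y(0) = 0, y'(0) = 5: the LHS transforms to (s^2 + 6*s - 6)Y - (5).
The right side is L{cos(2*t)} = s/(s^2 + 4).
So (s^2 + 6*s - 6)Y = s/(s^2 + 4) + (5).
Divide through and combine into a single rational function.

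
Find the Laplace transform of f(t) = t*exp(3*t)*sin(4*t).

8*(s - 3)/(s^2 - 6*s + 25)^2

L{sin(4t)} = 4/(s^2 + 16).
Multiplying by e^(3t) shifts s → s - 3, so L{exp(3*t)*sin(4*t)} = 4/((s - 3)^2 + 16).
Then apply L{t·g(t)} = -d/ds[H(s)] with H(s) = 4/((s - 3)^2 + 16):
differentiating 1 time and applying the sign gives 8*(s - 3)/(s^2 - 6*s + 25)^2.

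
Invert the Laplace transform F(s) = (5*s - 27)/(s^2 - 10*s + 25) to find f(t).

Factor the denominator: s^2 - 10*s + 25 = (s - 5)^2.
Partial fraction decomposition gives [5/(s - 5)] + [-2/(s - 5)^2].
Invert each term: 5/(s - 5) ↔ 5e^(5t); -2/(s - 5)^2 ↔ -2t·e^(5t).

f(t) = -2*t*exp(5*t) + 5*exp(5*t)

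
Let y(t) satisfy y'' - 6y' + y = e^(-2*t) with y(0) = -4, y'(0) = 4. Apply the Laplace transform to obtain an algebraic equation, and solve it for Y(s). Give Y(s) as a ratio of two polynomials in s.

Apply the Laplace transform to the equation.
The derivative rules (L{y''} = s^2 Y - s·y(0) - y'(0) and L{y'} = sY - y(0), with y(0) = -4, y'(0) = 4) turn the left side into (s^2 - 6*s + 1)Y - (-4*s + 28).
The right side is L{e^(-2*t)} = 1/(s + 2).
So (s^2 - 6*s + 1)Y = 1/(s + 2) + (-4*s + 28).
Solve for Y(s) and write it as one ratio of polynomials.

Y(s) = (-4*s^2 + 20*s + 57)/(s^3 - 4*s^2 - 11*s + 2)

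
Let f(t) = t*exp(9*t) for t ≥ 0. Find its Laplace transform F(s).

F(s) = (s - 9)^(-2)

L{e^(9t)} = 1/(s - 9).
Then apply L{t·g(t)} = -d/ds[G(s)] with G(s) = 1/(s - 9):
differentiating 1 time and applying the sign gives (s - 9)^(-2).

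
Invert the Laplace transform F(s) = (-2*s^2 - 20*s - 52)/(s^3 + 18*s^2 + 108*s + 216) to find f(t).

Factor the denominator: s^3 + 18*s^2 + 108*s + 216 = (s + 6)^3.
Partial fraction decomposition gives [-2/(s + 6)] + [4/(s + 6)^2] + [-4/(s + 6)^3].
Invert each term: -2/(s + 6) ↔ -2e^(-6t); 4/(s + 6)^2 ↔ 4t·e^(-6t); -4/(s + 6)^3 ↔ (-2)t^2·e^(-6t).

f(t) = -2*t^2*exp(-6*t) + 4*t*exp(-6*t) - 2*exp(-6*t)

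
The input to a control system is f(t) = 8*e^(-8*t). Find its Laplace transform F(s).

L{8} = 8/s.
By the first shifting theorem, multiplying by e^(-8t) replaces s with s + 8.

F(s) = 8/(s + 8)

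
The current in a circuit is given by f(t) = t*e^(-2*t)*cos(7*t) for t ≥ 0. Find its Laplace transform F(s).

F(s) = (s - 5)*(s + 9)/(s^2 + 4*s + 53)^2

L{cos(7t)} = s/(s^2 + 49).
Multiplying by e^(-2t) shifts s → s + 2, so L{e^(-2*t)*cos(7*t)} = (s + 2)/((s + 2)^2 + 49).
Then apply L{t·g(t)} = -d/ds[G(s)] with G(s) = (s + 2)/((s + 2)^2 + 49):
differentiating 1 time and applying the sign gives (s - 5)*(s + 9)/(s^2 + 4*s + 53)^2.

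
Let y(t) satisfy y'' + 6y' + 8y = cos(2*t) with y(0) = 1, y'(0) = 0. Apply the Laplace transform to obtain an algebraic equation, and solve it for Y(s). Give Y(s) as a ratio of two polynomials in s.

Y(s) = (s^3 + 6*s^2 + 5*s + 24)/(s^4 + 6*s^3 + 12*s^2 + 24*s + 32)

Take the Laplace transform of both sides.
With L{y''} = s^2 Y - s·y(0) - y'(0) and L{y'} = sY - y(0), with y(0) = 1, y'(0) = 0: the LHS transforms to (s^2 + 6*s + 8)Y - (s + 6).
The right side is L{cos(2*t)} = s/(s^2 + 4).
So (s^2 + 6*s + 8)Y = s/(s^2 + 4) + (s + 6).
Divide through and combine into a single rational function.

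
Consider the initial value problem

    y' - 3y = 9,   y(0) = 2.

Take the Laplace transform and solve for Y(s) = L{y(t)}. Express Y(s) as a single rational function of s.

Take the Laplace transform of both sides.
The derivative rules (L{y'} = sY - y(0) = sY - 2) turn the left side into (s - 3)Y - (2).
The right side is L{9} = 9/s.
So (s - 3)Y = 9/s + (2).
Isolate Y and clear denominators.

Y(s) = (2*s + 9)/(s^2 - 3*s)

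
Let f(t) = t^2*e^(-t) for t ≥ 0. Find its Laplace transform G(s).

G(s) = 2/(s + 1)^3

L{e^(-t)} = 1/(s + 1).
Then apply L{t^2·g(t)} = (-1)^2 d^2/ds^2[H(s)] with H(s) = 1/(s + 1):
differentiating 2 times and applying the sign gives 2/(s + 1)^3.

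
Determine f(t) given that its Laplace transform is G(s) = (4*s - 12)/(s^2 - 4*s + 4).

f(t) = -4*t*exp(2*t) + 4*exp(2*t)

Factor the denominator: s^2 - 4*s + 4 = (s - 2)^2.
Partial fraction decomposition gives [4/(s - 2)] + [-4/(s - 2)^2].
Invert each term: 4/(s - 2) ↔ 4e^(2t); -4/(s - 2)^2 ↔ -4t·e^(2t).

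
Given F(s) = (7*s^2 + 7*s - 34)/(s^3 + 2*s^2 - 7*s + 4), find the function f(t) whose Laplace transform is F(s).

f(t) = -4*t*exp(t) + 5*exp(t) + 2*exp(-4*t)

Factor the denominator: s^3 + 2*s^2 - 7*s + 4 = (s - 1)^2*(s + 4).
Partial fraction decomposition gives [5/(s - 1)] + [-4/(s - 1)^2] + [2/(s + 4)].
Invert each term: 5/(s - 1) ↔ 5e^(t); -4/(s - 1)^2 ↔ -4t·e^(t); 2/(s + 4) ↔ 2e^(-4t).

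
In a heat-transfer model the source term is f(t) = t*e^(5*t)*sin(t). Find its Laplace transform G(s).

L{sin(t)} = 1/(s^2 + 1).
Multiplying by e^(5t) shifts s → s - 5, so L{e^(5*t)*sin(t)} = 1/((s - 5)^2 + 1).
Then apply L{t·g(t)} = -d/ds[H(s)] with H(s) = 1/((s - 5)^2 + 1):
differentiating 1 time and applying the sign gives 2*(s - 5)/(s^2 - 10*s + 26)^2.

G(s) = 2*(s - 5)/(s^2 - 10*s + 26)^2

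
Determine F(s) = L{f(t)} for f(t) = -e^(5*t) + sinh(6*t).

F(s) = 6/(s^2 - 36) - 1/(s - 5)

The transform is linear, so treat each term independently.
(-1)·[L{e^(5t)} = 1/(s - 5)]; L{sinh(6t)} = 6/(s^2 - 36).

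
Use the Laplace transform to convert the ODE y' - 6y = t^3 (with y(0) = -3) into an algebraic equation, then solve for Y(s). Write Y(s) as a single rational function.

Transform both sides with L{·}.
The derivative rules (L{y'} = sY - y(0) = sY - (-3)) turn the left side into (s - 6)Y - (-3).
The right side is L{t^3} = 6/s^4.
So (s - 6)Y = 6/s^4 + (-3).
Divide through and combine into a single rational function.

Y(s) = (-3*s^4 + 6)/(s^5 - 6*s^4)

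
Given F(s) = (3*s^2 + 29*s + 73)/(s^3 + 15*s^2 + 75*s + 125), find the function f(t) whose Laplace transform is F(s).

f(t) = 3*t^2*exp(-5*t)/2 - t*exp(-5*t) + 3*exp(-5*t)

Factor the denominator: s^3 + 15*s^2 + 75*s + 125 = (s + 5)^3.
Partial fraction decomposition gives [3/(s + 5)] + [-1/(s + 5)^2] + [3/(s + 5)^3].
Invert each term: 3/(s + 5) ↔ 3e^(-5t); -1/(s + 5)^2 ↔ -t·e^(-5t); 3/(s + 5)^3 ↔ (3/2)t^2·e^(-5t).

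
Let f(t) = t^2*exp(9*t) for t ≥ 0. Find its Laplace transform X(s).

L{e^(9t)} = 1/(s - 9).
Then apply L{t^2·g(t)} = (-1)^2 d^2/ds^2[G(s)] with G(s) = 1/(s - 9):
differentiating 2 times and applying the sign gives 2/(s - 9)^3.

X(s) = 2/(s - 9)^3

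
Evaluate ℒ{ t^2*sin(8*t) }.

L{sin(8t)} = 8/(s^2 + 64).
Then apply L{t^2·g(t)} = (-1)^2 d^2/ds^2[G(s)] with G(s) = 8/(s^2 + 64):
differentiating 2 times and applying the sign gives 16*(3*s^2 - 64)/(s^2 + 64)^3.

16*(3*s^2 - 64)/(s^2 + 64)^3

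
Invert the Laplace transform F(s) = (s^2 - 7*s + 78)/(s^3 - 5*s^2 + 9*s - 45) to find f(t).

Factor the denominator: s^3 - 5*s^2 + 9*s - 45 = (s - 5)*(s^2 + 9).
Partial fraction decomposition gives [2/(s - 5)] + [-s/(s^2 + 9)] + [-12/(s^2 + 9)].
Invert each term: 2/(s - 5) ↔ 2e^(5t); -1·s/(s^2 + 9) ↔ -cos(3t); -4·3/(s^2 + 9) ↔ -4sin(3t).

f(t) = 2*exp(5*t) - 4*sin(3*t) - cos(3*t)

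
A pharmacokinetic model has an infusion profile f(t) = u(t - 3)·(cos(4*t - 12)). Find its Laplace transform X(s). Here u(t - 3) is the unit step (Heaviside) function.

By the second shifting theorem, L{u(t - c)·g(t - c)} = e^(-cs)·G(s) with c = 3 and G(s) = L{g(t)}.
L{cos(4t)} = s/(s^2 + 16).

X(s) = s*exp(-3*s)/(s^2 + 16)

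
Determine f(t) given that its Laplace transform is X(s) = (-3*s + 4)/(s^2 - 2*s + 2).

Complete the square in the denominator: s^2 - 2*s + 2 = (s - 1)^2 + 1^2.
Split the numerator to match: -3*s + 4 = -3·(s - 1) + 1·1.
Invert each term: -3·(s - 1)/((s - 1)^2 + 1) ↔ -3e^(t)cos(t); 1·1/((s - 1)^2 + 1) ↔ e^(t)sin(t).

f(t) = exp(t)*sin(t) - 3*exp(t)*cos(t)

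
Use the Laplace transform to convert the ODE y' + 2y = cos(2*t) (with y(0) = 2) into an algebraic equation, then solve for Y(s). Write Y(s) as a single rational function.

Apply the Laplace transform to the equation.
Using L{y'} = sY - y(0) = sY - 2, the left side becomes (s + 2)Y - (2).
The right side is L{cos(2*t)} = s/(s^2 + 4).
So (s + 2)Y = s/(s^2 + 4) + (2).
Solve for Y(s) and write it as one ratio of polynomials.

Y(s) = (2*s^2 + s + 8)/(s^3 + 2*s^2 + 4*s + 8)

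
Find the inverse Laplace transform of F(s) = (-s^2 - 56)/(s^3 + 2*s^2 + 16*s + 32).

-sin(4*t) + 2*cos(4*t) - 3*exp(-2*t)

Factor the denominator: s^3 + 2*s^2 + 16*s + 32 = (s + 2)*(s^2 + 16).
Partial fraction decomposition gives [-3/(s + 2)] + [2*s/(s^2 + 16)] + [-4/(s^2 + 16)].
Invert each term: -3/(s + 2) ↔ -3e^(-2t); 2·s/(s^2 + 16) ↔ 2cos(4t); -1·4/(s^2 + 16) ↔ -sin(4t).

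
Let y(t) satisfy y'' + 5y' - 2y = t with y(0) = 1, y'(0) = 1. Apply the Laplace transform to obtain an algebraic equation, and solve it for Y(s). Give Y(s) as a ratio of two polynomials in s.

Y(s) = (s^3 + 6*s^2 + 1)/(s^4 + 5*s^3 - 2*s^2)

Apply the Laplace transform to the equation.
Using L{y''} = s^2 Y - s·y(0) - y'(0) and L{y'} = sY - y(0), with y(0) = 1, y'(0) = 1, the left side becomes (s^2 + 5*s - 2)Y - (s + 6).
The right side is L{t} = s^(-2).
So (s^2 + 5*s - 2)Y = s^(-2) + (s + 6).
Isolate Y and clear denominators.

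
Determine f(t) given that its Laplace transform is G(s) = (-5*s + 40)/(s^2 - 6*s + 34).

Complete the square in the denominator: s^2 - 6*s + 34 = (s - 3)^2 + 5^2.
Split the numerator to match: -5*s + 40 = -5·(s - 3) + 5·5.
Invert each term: -5·(s - 3)/((s - 3)^2 + 25) ↔ -5e^(3t)cos(5t); 5·5/((s - 3)^2 + 25) ↔ 5e^(3t)sin(5t).

f(t) = 5*exp(3*t)*sin(5*t) - 5*exp(3*t)*cos(5*t)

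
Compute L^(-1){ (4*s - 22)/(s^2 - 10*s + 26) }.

-2*exp(5*t)*sin(t) + 4*exp(5*t)*cos(t)

Complete the square in the denominator: s^2 - 10*s + 26 = (s - 5)^2 + 1^2.
Split the numerator to match: 4*s - 22 = 4·(s - 5) - 2·1.
Invert each term: 4·(s - 5)/((s - 5)^2 + 1) ↔ 4e^(5t)cos(t); -2·1/((s - 5)^2 + 1) ↔ -2e^(5t)sin(t).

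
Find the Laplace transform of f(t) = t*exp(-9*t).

(s + 9)^(-2)

L{e^(-9t)} = 1/(s + 9).
Then apply L{t·g(t)} = -d/ds[G(s)] with G(s) = 1/(s + 9):
differentiating 1 time and applying the sign gives (s + 9)^(-2).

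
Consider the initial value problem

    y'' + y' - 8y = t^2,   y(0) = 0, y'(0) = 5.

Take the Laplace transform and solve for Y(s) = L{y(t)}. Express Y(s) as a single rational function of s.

Y(s) = (5*s^3 + 2)/(s^5 + s^4 - 8*s^3)

Transform both sides with L{·}.
Using L{y''} = s^2 Y - s·y(0) - y'(0) and L{y'} = sY - y(0), with y(0) = 0, y'(0) = 5, the left side becomes (s^2 + s - 8)Y - (5).
The right side is L{t^2} = 2/s^3.
So (s^2 + s - 8)Y = 2/s^3 + (5).
Divide through and combine into a single rational function.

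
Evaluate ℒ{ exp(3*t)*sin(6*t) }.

L{sin(6t)} = 6/(s^2 + 36).
By the first shifting theorem, multiplying by e^(3t) replaces s with s - 3.

6/((s - 3)^2 + 36)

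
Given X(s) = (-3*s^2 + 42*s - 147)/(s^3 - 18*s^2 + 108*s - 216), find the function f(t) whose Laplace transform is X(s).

f(t) = -3*t^2*exp(6*t)/2 + 6*t*exp(6*t) - 3*exp(6*t)

Factor the denominator: s^3 - 18*s^2 + 108*s - 216 = (s - 6)^3.
Partial fraction decomposition gives [-3/(s - 6)] + [6/(s - 6)^2] + [-3/(s - 6)^3].
Invert each term: -3/(s - 6) ↔ -3e^(6t); 6/(s - 6)^2 ↔ 6t·e^(6t); -3/(s - 6)^3 ↔ (-3/2)t^2·e^(6t).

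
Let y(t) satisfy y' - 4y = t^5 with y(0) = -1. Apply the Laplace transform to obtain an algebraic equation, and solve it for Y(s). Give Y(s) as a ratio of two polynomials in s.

Laplace-transform each side.
With L{y'} = sY - y(0) = sY - (-1): the LHS transforms to (s - 4)Y - (-1).
The right side is L{t^5} = 120/s^6.
So (s - 4)Y = 120/s^6 + (-1).
Isolate Y and clear denominators.

Y(s) = (-s^6 + 120)/(s^7 - 4*s^6)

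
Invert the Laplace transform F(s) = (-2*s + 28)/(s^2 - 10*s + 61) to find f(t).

f(t) = 3*exp(5*t)*sin(6*t) - 2*exp(5*t)*cos(6*t)

Complete the square in the denominator: s^2 - 10*s + 61 = (s - 5)^2 + 6^2.
Split the numerator to match: -2*s + 28 = -2·(s - 5) + 3·6.
Invert each term: -2·(s - 5)/((s - 5)^2 + 36) ↔ -2e^(5t)cos(6t); 3·6/((s - 5)^2 + 36) ↔ 3e^(5t)sin(6t).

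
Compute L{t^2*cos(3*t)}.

L{cos(3t)} = s/(s^2 + 9).
Then apply L{t^2·g(t)} = (-1)^2 d^2/ds^2[G(s)] with G(s) = s/(s^2 + 9):
differentiating 2 times and applying the sign gives 2*s*(s^2 - 27)/(s^2 + 9)^3.

2*s*(s^2 - 27)/(s^2 + 9)^3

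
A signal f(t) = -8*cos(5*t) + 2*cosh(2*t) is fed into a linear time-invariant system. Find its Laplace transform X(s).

The transform is linear, so treat each term independently.
(-8)·[L{cos(5t)} = s/(s^2 + 25)]; (2)·[L{cosh(2t)} = s/(s^2 - 4)].

X(s) = -8*s/(s^2 + 25) + 2*s/(s^2 - 4)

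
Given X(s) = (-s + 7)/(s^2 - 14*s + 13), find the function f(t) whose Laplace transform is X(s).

Rewrite the denominator: s^2 - 14*s + 13 = (s - 7)^2 - 36.
The form in (s - 7) signals a first-shifting-theorem factor e^(7t).
Since L{cosh(6t)} = s/(s^2 - 36), the inverse is e^(7*t)*cosh(6*t), scaled by -1.

f(t) = -exp(7*t)*cosh(6*t)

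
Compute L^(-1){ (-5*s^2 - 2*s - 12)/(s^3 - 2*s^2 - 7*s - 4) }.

Factor the denominator: s^3 - 2*s^2 - 7*s - 4 = (s - 4)*(s + 1)^2.
Partial fraction decomposition gives [-1/(s + 1)] + [3/(s + 1)^2] + [-4/(s - 4)].
Invert each term: -1/(s + 1) ↔ -e^(-t); 3/(s + 1)^2 ↔ 3t·e^(-t); -4/(s - 4) ↔ -4e^(4t).

3*t*exp(-t) - 4*exp(4*t) - exp(-t)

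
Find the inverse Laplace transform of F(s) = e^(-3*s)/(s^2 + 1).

Heaviside(t - 3)*(sin(t - 3))

The factor e^(-3s) signals a time shift by c = 3 (second shifting theorem).
L{sin(t)} = 1/(s^2 + 1), so L^-1{1/(s^2 + 1)} = sin(t).
Hence the inverse is u(t - 3) times that function evaluated at t - 3.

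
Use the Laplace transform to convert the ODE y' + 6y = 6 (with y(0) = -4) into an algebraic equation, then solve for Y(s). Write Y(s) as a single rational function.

Y(s) = (-4*s + 6)/(s^2 + 6*s)

Apply the Laplace transform to the equation.
Using L{y'} = sY - y(0) = sY - (-4), the left side becomes (s + 6)Y - (-4).
The right side is L{6} = 6/s.
So (s + 6)Y = 6/s + (-4).
Solve for Y(s) and write it as one ratio of polynomials.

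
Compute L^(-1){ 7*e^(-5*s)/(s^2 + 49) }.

Heaviside(t - 5)*(sin(7*t - 35))

The factor e^(-5s) signals a time shift by c = 5 (second shifting theorem).
L{sin(7t)} = 7/(s^2 + 49), so L^-1{7/(s^2 + 49)} = sin(7*t).
Hence the inverse is u(t - 5) times that function evaluated at t - 5.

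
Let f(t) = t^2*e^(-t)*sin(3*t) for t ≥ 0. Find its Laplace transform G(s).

G(s) = 18*(s^2 + 2*s - 2)/(s^2 + 2*s + 10)^3

L{sin(3t)} = 3/(s^2 + 9).
Multiplying by e^(-t) shifts s → s + 1, so L{e^(-t)*sin(3*t)} = 3/((s + 1)^2 + 9).
Then apply L{t^2·g(t)} = (-1)^2 d^2/ds^2[H(s)] with H(s) = 3/((s + 1)^2 + 9):
differentiating 2 times and applying the sign gives 18*(s^2 + 2*s - 2)/(s^2 + 2*s + 10)^3.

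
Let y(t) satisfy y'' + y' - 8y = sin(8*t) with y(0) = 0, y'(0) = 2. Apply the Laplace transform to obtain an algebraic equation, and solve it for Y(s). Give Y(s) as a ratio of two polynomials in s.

Transform both sides with L{·}.
With L{y''} = s^2 Y - s·y(0) - y'(0) and L{y'} = sY - y(0), with y(0) = 0, y'(0) = 2: the LHS transforms to (s^2 + s - 8)Y - (2).
The right side is L{sin(8*t)} = 8/(s^2 + 64).
So (s^2 + s - 8)Y = 8/(s^2 + 64) + (2).
Divide through and combine into a single rational function.

Y(s) = (2*s^2 + 136)/(s^4 + s^3 + 56*s^2 + 64*s - 512)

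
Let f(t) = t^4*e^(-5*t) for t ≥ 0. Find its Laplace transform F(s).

L{t^4} = 4!/s^5 = 24/s^5.
By the first shifting theorem, multiplying by e^(-5t) replaces s with s + 5.

F(s) = 24/(s + 5)^5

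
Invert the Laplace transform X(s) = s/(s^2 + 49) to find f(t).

Since L{cos(7t)} = s/(s^2 + 49), the inverse is cos(7*t).

f(t) = cos(7*t)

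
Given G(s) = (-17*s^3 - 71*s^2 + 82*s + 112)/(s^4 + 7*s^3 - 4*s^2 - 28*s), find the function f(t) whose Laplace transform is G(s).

f(t) = -2*exp(2*t) - 4 - 5*exp(-2*t) - 6*exp(-7*t)

Factor the denominator: s^4 + 7*s^3 - 4*s^2 - 28*s = s*(s - 2)*(s + 2)*(s + 7).
Partial fraction decomposition gives [-6/(s + 7)] + [-2/(s - 2)] + [-4/s] + [-5/(s + 2)].
Invert each term: -6/(s + 7) ↔ -6e^(-7t); -2/(s - 2) ↔ -2e^(2t); -4/(s - 0) ↔ -4e^(0t); -5/(s + 2) ↔ -5e^(-2t).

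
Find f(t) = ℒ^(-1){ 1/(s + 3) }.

Since L{e^(-3t)} = 1/(s + 3), the inverse is exp(-3*t).

f(t) = exp(-3*t)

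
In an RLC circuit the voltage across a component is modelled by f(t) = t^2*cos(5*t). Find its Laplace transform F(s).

L{cos(5t)} = s/(s^2 + 25).
Then apply L{t^2·g(t)} = (-1)^2 d^2/ds^2[G(s)] with G(s) = s/(s^2 + 25):
differentiating 2 times and applying the sign gives 2*s*(s^2 - 75)/(s^2 + 25)^3.

F(s) = 2*s*(s^2 - 75)/(s^2 + 25)^3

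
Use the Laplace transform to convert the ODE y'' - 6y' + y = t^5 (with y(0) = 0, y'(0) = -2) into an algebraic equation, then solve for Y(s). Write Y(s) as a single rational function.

Y(s) = (-2*s^6 + 120)/(s^8 - 6*s^7 + s^6)

Laplace-transform each side.
The derivative rules (L{y''} = s^2 Y - s·y(0) - y'(0) and L{y'} = sY - y(0), with y(0) = 0, y'(0) = -2) turn the left side into (s^2 - 6*s + 1)Y - (-2).
The right side is L{t^5} = 120/s^6.
So (s^2 - 6*s + 1)Y = 120/s^6 + (-2).
Solve for Y(s) and write it as one ratio of polynomials.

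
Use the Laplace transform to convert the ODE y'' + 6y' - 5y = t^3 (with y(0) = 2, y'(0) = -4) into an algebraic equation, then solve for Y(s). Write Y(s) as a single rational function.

Laplace-transform each side.
With L{y''} = s^2 Y - s·y(0) - y'(0) and L{y'} = sY - y(0), with y(0) = 2, y'(0) = -4: the LHS transforms to (s^2 + 6*s - 5)Y - (2*s + 8).
The right side is L{t^3} = 6/s^4.
So (s^2 + 6*s - 5)Y = 6/s^4 + (2*s + 8).
Isolate Y and clear denominators.

Y(s) = (2*s^5 + 8*s^4 + 6)/(s^6 + 6*s^5 - 5*s^4)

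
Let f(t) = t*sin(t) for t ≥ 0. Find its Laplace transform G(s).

G(s) = 2*s/(s^2 + 1)^2

L{sin(t)} = 1/(s^2 + 1).
Then apply L{t·g(t)} = -d/ds[H(s)] with H(s) = 1/(s^2 + 1):
differentiating 1 time and applying the sign gives 2*s/(s^2 + 1)^2.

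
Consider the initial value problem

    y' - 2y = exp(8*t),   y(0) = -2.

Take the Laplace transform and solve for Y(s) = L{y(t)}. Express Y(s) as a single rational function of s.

Take the Laplace transform of both sides.
Using L{y'} = sY - y(0) = sY - (-2), the left side becomes (s - 2)Y - (-2).
The right side is L{exp(8*t)} = 1/(s - 8).
So (s - 2)Y = 1/(s - 8) + (-2).
Isolate Y and clear denominators.

Y(s) = (-2*s + 17)/(s^2 - 10*s + 16)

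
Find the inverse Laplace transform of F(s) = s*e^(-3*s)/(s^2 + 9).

Heaviside(t - 3)*(cos(3*t - 9))

The factor e^(-3s) signals a time shift by c = 3 (second shifting theorem).
L{cos(3t)} = s/(s^2 + 9), so L^-1{s/(s^2 + 9)} = cos(3*t).
Hence the inverse is u(t - 3) times that function evaluated at t - 3.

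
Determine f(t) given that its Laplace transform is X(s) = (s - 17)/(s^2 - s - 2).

Factor the denominator: s^2 - s - 2 = (s - 2)*(s + 1).
Partial fraction decomposition gives [-5/(s - 2)] + [6/(s + 1)].
Invert each term: -5/(s - 2) ↔ -5e^(2t); 6/(s + 1) ↔ 6e^(-t).

f(t) = -5*exp(2*t) + 6*exp(-t)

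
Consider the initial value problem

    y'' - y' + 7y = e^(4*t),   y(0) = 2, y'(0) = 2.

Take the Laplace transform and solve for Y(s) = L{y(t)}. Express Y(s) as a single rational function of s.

Apply the Laplace transform to the equation.
Using L{y''} = s^2 Y - s·y(0) - y'(0) and L{y'} = sY - y(0), with y(0) = 2, y'(0) = 2, the left side becomes (s^2 - s + 7)Y - (2*s).
The right side is L{e^(4*t)} = 1/(s - 4).
So (s^2 - s + 7)Y = 1/(s - 4) + (2*s).
Solve for Y(s) and write it as one ratio of polynomials.

Y(s) = (2*s^2 - 8*s + 1)/(s^3 - 5*s^2 + 11*s - 28)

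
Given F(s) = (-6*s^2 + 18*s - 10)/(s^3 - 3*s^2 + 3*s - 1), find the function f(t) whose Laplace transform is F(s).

f(t) = t^2*exp(t) + 6*t*exp(t) - 6*exp(t)

Factor the denominator: s^3 - 3*s^2 + 3*s - 1 = (s - 1)^3.
Partial fraction decomposition gives [-6/(s - 1)] + [6/(s - 1)^2] + [2/(s - 1)^3].
Invert each term: -6/(s - 1) ↔ -6e^(t); 6/(s - 1)^2 ↔ 6t·e^(t); 2/(s - 1)^3 ↔ (1)t^2·e^(t).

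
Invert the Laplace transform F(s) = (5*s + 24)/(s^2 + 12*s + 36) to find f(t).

Factor the denominator: s^2 + 12*s + 36 = (s + 6)^2.
Partial fraction decomposition gives [5/(s + 6)] + [-6/(s + 6)^2].
Invert each term: 5/(s + 6) ↔ 5e^(-6t); -6/(s + 6)^2 ↔ -6t·e^(-6t).

f(t) = -6*t*exp(-6*t) + 5*exp(-6*t)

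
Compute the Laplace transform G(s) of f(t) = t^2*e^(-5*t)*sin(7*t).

L{sin(7t)} = 7/(s^2 + 49).
Multiplying by e^(-5t) shifts s → s + 5, so L{e^(-5*t)*sin(7*t)} = 7/((s + 5)^2 + 49).
Then apply L{t^2·g(t)} = (-1)^2 d^2/ds^2[H(s)] with H(s) = 7/((s + 5)^2 + 49):
differentiating 2 times and applying the sign gives 14*(3*s^2 + 30*s + 26)/(s^2 + 10*s + 74)^3.

G(s) = 14*(3*s^2 + 30*s + 26)/(s^2 + 10*s + 74)^3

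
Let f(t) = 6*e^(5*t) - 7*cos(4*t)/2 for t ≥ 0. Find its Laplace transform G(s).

Apply the Laplace transform termwise.
(6)·[L{e^(5t)} = 1/(s - 5)]; (-7/2)·[L{cos(4t)} = s/(s^2 + 16)].

G(s) = -7*s/(2*(s^2 + 16)) + 6/(s - 5)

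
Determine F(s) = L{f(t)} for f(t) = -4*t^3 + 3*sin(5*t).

F(s) = 15/(s^2 + 25) - 24/s^4

The transform is linear, so treat each term independently.
(-4)·[L{t^3} = 3!/s^4 = 6/s^4]; (3)·[L{sin(5t)} = 5/(s^2 + 25)].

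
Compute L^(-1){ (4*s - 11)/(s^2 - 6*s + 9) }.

t*exp(3*t) + 4*exp(3*t)

Factor the denominator: s^2 - 6*s + 9 = (s - 3)^2.
Partial fraction decomposition gives [4/(s - 3)] + [(s - 3)^(-2)].
Invert each term: 4/(s - 3) ↔ 4e^(3t); 1/(s - 3)^2 ↔ t·e^(3t).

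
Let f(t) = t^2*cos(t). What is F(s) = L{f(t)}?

F(s) = 2*s*(s^2 - 3)/(s^2 + 1)^3

L{cos(t)} = s/(s^2 + 1).
Then apply L{t^2·g(t)} = (-1)^2 d^2/ds^2[G(s)] with G(s) = s/(s^2 + 1):
differentiating 2 times and applying the sign gives 2*s*(s^2 - 3)/(s^2 + 1)^3.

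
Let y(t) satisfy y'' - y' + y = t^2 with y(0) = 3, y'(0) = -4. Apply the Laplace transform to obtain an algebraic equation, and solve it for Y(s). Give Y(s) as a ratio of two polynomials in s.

Transform both sides with L{·}.
With L{y''} = s^2 Y - s·y(0) - y'(0) and L{y'} = sY - y(0), with y(0) = 3, y'(0) = -4: the LHS transforms to (s^2 - s + 1)Y - (3*s - 7).
The right side is L{t^2} = 2/s^3.
So (s^2 - s + 1)Y = 2/s^3 + (3*s - 7).
Divide through and combine into a single rational function.

Y(s) = (3*s^4 - 7*s^3 + 2)/(s^5 - s^4 + s^3)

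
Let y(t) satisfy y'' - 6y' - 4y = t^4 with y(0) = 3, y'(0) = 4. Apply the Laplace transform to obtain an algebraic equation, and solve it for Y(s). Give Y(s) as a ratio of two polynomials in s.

Y(s) = (3*s^6 - 14*s^5 + 24)/(s^7 - 6*s^6 - 4*s^5)

Apply the Laplace transform to the equation.
With L{y''} = s^2 Y - s·y(0) - y'(0) and L{y'} = sY - y(0), with y(0) = 3, y'(0) = 4: the LHS transforms to (s^2 - 6*s - 4)Y - (3*s - 14).
The right side is L{t^4} = 24/s^5.
So (s^2 - 6*s - 4)Y = 24/s^5 + (3*s - 14).
Solve for Y(s) and write it as one ratio of polynomials.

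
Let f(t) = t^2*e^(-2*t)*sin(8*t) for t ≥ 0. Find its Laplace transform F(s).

F(s) = 16*(3*s^2 + 12*s - 52)/(s^2 + 4*s + 68)^3

L{sin(8t)} = 8/(s^2 + 64).
Multiplying by e^(-2t) shifts s → s + 2, so L{e^(-2*t)*sin(8*t)} = 8/((s + 2)^2 + 64).
Then apply L{t^2·g(t)} = (-1)^2 d^2/ds^2[G(s)] with G(s) = 8/((s + 2)^2 + 64):
differentiating 2 times and applying the sign gives 16*(3*s^2 + 12*s - 52)/(s^2 + 4*s + 68)^3.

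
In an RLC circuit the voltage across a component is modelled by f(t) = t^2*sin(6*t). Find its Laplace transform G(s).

G(s) = 36*(s^2 - 12)/(s^2 + 36)^3

L{sin(6t)} = 6/(s^2 + 36).
Then apply L{t^2·g(t)} = (-1)^2 d^2/ds^2[H(s)] with H(s) = 6/(s^2 + 36):
differentiating 2 times and applying the sign gives 36*(s^2 - 12)/(s^2 + 36)^3.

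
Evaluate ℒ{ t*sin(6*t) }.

L{sin(6t)} = 6/(s^2 + 36).
Then apply L{t·g(t)} = -d/ds[G(s)] with G(s) = 6/(s^2 + 36):
differentiating 1 time and applying the sign gives 12*s/(s^2 + 36)^2.

12*s/(s^2 + 36)^2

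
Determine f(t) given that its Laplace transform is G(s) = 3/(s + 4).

f(t) = 3*exp(-4*t)

Since L{e^(-4t)} = 1/(s + 4), the inverse is e^(-4*t), scaled by 3.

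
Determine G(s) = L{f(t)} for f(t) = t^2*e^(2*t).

G(s) = 2/(s - 2)^3

L{e^(2t)} = 1/(s - 2).
Then apply L{t^2·g(t)} = (-1)^2 d^2/ds^2[H(s)] with H(s) = 1/(s - 2):
differentiating 2 times and applying the sign gives 2/(s - 2)^3.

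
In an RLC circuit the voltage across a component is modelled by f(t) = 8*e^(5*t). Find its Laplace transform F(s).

F(s) = 8/(s - 5)

L{8} = 8/s.
By the first shifting theorem, multiplying by e^(5t) replaces s with s - 5.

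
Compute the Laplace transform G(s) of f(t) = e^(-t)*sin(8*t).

G(s) = 8/((s + 1)^2 + 64)

L{sin(8t)} = 8/(s^2 + 64).
By the first shifting theorem, multiplying by e^(-t) replaces s with s + 1.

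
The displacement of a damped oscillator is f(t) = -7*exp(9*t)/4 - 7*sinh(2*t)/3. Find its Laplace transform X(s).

X(s) = -14/(3*(s^2 - 4)) - 7/(4*(s - 9))

Apply the Laplace transform termwise.
(-7/3)·[L{sinh(2t)} = 2/(s^2 - 4)]; (-7/4)·[L{e^(9t)} = 1/(s - 9)].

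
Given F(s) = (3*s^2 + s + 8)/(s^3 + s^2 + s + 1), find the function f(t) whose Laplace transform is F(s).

Factor the denominator: s^3 + s^2 + s + 1 = (s + 1)*(s^2 + 1).
Partial fraction decomposition gives [5/(s + 1)] + [-2*s/(s^2 + 1)] + [3/(s^2 + 1)].
Invert each term: 5/(s + 1) ↔ 5e^(-t); -2·s/(s^2 + 1) ↔ -2cos(t); 3·1/(s^2 + 1) ↔ 3sin(t).

f(t) = 3*sin(t) - 2*cos(t) + 5*exp(-t)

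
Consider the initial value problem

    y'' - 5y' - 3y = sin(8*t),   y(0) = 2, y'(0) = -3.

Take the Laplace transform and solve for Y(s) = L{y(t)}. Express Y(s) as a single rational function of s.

Transform both sides with L{·}.
Using L{y''} = s^2 Y - s·y(0) - y'(0) and L{y'} = sY - y(0), with y(0) = 2, y'(0) = -3, the left side becomes (s^2 - 5*s - 3)Y - (2*s - 13).
The right side is L{sin(8*t)} = 8/(s^2 + 64).
So (s^2 - 5*s - 3)Y = 8/(s^2 + 64) + (2*s - 13).
Divide through and combine into a single rational function.

Y(s) = (2*s^3 - 13*s^2 + 128*s - 824)/(s^4 - 5*s^3 + 61*s^2 - 320*s - 192)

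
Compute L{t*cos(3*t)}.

(s - 3)*(s + 3)/(s^2 + 9)^2

L{cos(3t)} = s/(s^2 + 9).
Then apply L{t·g(t)} = -d/ds[G(s)] with G(s) = s/(s^2 + 9):
differentiating 1 time and applying the sign gives (s - 3)*(s + 3)/(s^2 + 9)^2.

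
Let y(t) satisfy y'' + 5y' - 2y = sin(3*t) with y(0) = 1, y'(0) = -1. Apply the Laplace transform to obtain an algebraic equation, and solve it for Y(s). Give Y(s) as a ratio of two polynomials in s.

Y(s) = (s^3 + 4*s^2 + 9*s + 39)/(s^4 + 5*s^3 + 7*s^2 + 45*s - 18)

Take the Laplace transform of both sides.
The derivative rules (L{y''} = s^2 Y - s·y(0) - y'(0) and L{y'} = sY - y(0), with y(0) = 1, y'(0) = -1) turn the left side into (s^2 + 5*s - 2)Y - (s + 4).
The right side is L{sin(3*t)} = 3/(s^2 + 9).
So (s^2 + 5*s - 2)Y = 3/(s^2 + 9) + (s + 4).
Isolate Y and clear denominators.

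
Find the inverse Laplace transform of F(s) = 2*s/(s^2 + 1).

Since L{cos(t)} = s/(s^2 + 1), the inverse is cos(t), scaled by 2.

2*cos(t)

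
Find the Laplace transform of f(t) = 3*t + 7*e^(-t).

7/(s + 1) + 3/s^2

Apply the Laplace transform termwise.
(3)·[L{t} = 1!/s^2 = 1/s^2]; (7)·[L{e^(-t)} = 1/(s + 1)].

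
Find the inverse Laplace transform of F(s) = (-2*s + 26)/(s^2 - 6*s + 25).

5*exp(3*t)*sin(4*t) - 2*exp(3*t)*cos(4*t)

Complete the square in the denominator: s^2 - 6*s + 25 = (s - 3)^2 + 4^2.
Split the numerator to match: -2*s + 26 = -2·(s - 3) + 5·4.
Invert each term: -2·(s - 3)/((s - 3)^2 + 16) ↔ -2e^(3t)cos(4t); 5·4/((s - 3)^2 + 16) ↔ 5e^(3t)sin(4t).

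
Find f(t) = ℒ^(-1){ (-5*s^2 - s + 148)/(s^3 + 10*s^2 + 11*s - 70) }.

f(t) = 2*exp(2*t) - 2*exp(-5*t) - 5*exp(-7*t)

Factor the denominator: s^3 + 10*s^2 + 11*s - 70 = (s - 2)*(s + 5)*(s + 7).
Partial fraction decomposition gives [-5/(s + 7)] + [-2/(s + 5)] + [2/(s - 2)].
Invert each term: -5/(s + 7) ↔ -5e^(-7t); -2/(s + 5) ↔ -2e^(-5t); 2/(s - 2) ↔ 2e^(2t).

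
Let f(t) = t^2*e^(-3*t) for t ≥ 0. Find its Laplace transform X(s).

L{e^(-3t)} = 1/(s + 3).
Then apply L{t^2·g(t)} = (-1)^2 d^2/ds^2[G(s)] with G(s) = 1/(s + 3):
differentiating 2 times and applying the sign gives 2/(s + 3)^3.

X(s) = 2/(s + 3)^3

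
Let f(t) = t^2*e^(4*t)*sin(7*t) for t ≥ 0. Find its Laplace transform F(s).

F(s) = 14*(3*s^2 - 24*s - 1)/(s^2 - 8*s + 65)^3

L{sin(7t)} = 7/(s^2 + 49).
Multiplying by e^(4t) shifts s → s - 4, so L{e^(4*t)*sin(7*t)} = 7/((s - 4)^2 + 49).
Then apply L{t^2·g(t)} = (-1)^2 d^2/ds^2[G(s)] with G(s) = 7/((s - 4)^2 + 49):
differentiating 2 times and applying the sign gives 14*(3*s^2 - 24*s - 1)/(s^2 - 8*s + 65)^3.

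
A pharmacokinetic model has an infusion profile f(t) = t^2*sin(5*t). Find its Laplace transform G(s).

L{sin(5t)} = 5/(s^2 + 25).
Then apply L{t^2·g(t)} = (-1)^2 d^2/ds^2[H(s)] with H(s) = 5/(s^2 + 25):
differentiating 2 times and applying the sign gives 10*(3*s^2 - 25)/(s^2 + 25)^3.

G(s) = 10*(3*s^2 - 25)/(s^2 + 25)^3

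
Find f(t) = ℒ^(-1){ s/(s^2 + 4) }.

f(t) = cos(2*t)

Since L{cos(2t)} = s/(s^2 + 4), the inverse is cos(2*t).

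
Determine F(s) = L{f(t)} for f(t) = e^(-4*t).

F(s) = 1/(s + 4)

L{1} = 1/s.
By the first shifting theorem, multiplying by e^(-4t) replaces s with s + 4.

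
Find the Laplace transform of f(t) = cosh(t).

s/(s^2 - 1)

L{cosh(t)} = s/(s^2 - 1).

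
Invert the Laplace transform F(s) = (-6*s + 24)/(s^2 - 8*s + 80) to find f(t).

Rewrite the denominator: s^2 - 8*s + 80 = (s - 4)^2 + 64.
The form in (s - 4) signals a first-shifting-theorem factor e^(4t).
Since L{cos(8t)} = s/(s^2 + 64), the inverse is e^(4*t)*cos(8*t), scaled by -6.

f(t) = -6*exp(4*t)*cos(8*t)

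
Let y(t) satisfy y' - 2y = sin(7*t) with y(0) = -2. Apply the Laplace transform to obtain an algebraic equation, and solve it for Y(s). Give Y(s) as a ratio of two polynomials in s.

Y(s) = (-2*s^2 - 91)/(s^3 - 2*s^2 + 49*s - 98)

Take the Laplace transform of both sides.
Using L{y'} = sY - y(0) = sY - (-2), the left side becomes (s - 2)Y - (-2).
The right side is L{sin(7*t)} = 7/(s^2 + 49).
So (s - 2)Y = 7/(s^2 + 49) + (-2).
Solve for Y(s) and write it as one ratio of polynomials.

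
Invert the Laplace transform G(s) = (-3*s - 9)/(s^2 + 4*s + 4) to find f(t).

Factor the denominator: s^2 + 4*s + 4 = (s + 2)^2.
Partial fraction decomposition gives [-3/(s + 2)] + [-3/(s + 2)^2].
Invert each term: -3/(s + 2) ↔ -3e^(-2t); -3/(s + 2)^2 ↔ -3t·e^(-2t).

f(t) = -3*t*exp(-2*t) - 3*exp(-2*t)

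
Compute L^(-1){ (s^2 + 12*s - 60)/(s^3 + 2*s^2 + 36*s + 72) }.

sin(6*t) + 3*cos(6*t) - 2*exp(-2*t)

Factor the denominator: s^3 + 2*s^2 + 36*s + 72 = (s + 2)*(s^2 + 36).
Partial fraction decomposition gives [-2/(s + 2)] + [3*s/(s^2 + 36)] + [6/(s^2 + 36)].
Invert each term: -2/(s + 2) ↔ -2e^(-2t); 3·s/(s^2 + 36) ↔ 3cos(6t); 1·6/(s^2 + 36) ↔ sin(6t).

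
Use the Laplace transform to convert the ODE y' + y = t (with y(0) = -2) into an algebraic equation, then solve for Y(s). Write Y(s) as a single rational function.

Transform both sides with L{·}.
The derivative rules (L{y'} = sY - y(0) = sY - (-2)) turn the left side into (s + 1)Y - (-2).
The right side is L{t} = s^(-2).
So (s + 1)Y = s^(-2) + (-2).
Divide through and combine into a single rational function.

Y(s) = (-2*s^2 + 1)/(s^3 + s^2)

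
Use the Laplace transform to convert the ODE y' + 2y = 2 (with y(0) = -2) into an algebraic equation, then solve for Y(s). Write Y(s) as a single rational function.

Y(s) = (-2*s + 2)/(s^2 + 2*s)

Transform both sides with L{·}.
Using L{y'} = sY - y(0) = sY - (-2), the left side becomes (s + 2)Y - (-2).
The right side is L{2} = 2/s.
So (s + 2)Y = 2/s + (-2).
Solve for Y(s) and write it as one ratio of polynomials.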